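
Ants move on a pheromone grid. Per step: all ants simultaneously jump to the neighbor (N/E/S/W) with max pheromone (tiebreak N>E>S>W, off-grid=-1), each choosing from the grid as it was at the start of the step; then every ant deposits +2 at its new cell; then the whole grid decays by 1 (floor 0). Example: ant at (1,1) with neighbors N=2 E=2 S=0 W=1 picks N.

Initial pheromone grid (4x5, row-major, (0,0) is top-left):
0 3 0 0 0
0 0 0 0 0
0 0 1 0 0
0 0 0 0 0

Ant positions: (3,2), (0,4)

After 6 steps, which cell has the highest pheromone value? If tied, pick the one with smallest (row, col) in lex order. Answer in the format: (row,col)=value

Step 1: ant0:(3,2)->N->(2,2) | ant1:(0,4)->S->(1,4)
  grid max=2 at (0,1)
Step 2: ant0:(2,2)->N->(1,2) | ant1:(1,4)->N->(0,4)
  grid max=1 at (0,1)
Step 3: ant0:(1,2)->S->(2,2) | ant1:(0,4)->S->(1,4)
  grid max=2 at (2,2)
Step 4: ant0:(2,2)->N->(1,2) | ant1:(1,4)->N->(0,4)
  grid max=1 at (0,4)
Step 5: ant0:(1,2)->S->(2,2) | ant1:(0,4)->S->(1,4)
  grid max=2 at (2,2)
Step 6: ant0:(2,2)->N->(1,2) | ant1:(1,4)->N->(0,4)
  grid max=1 at (0,4)
Final grid:
  0 0 0 0 1
  0 0 1 0 0
  0 0 1 0 0
  0 0 0 0 0
Max pheromone 1 at (0,4)

Answer: (0,4)=1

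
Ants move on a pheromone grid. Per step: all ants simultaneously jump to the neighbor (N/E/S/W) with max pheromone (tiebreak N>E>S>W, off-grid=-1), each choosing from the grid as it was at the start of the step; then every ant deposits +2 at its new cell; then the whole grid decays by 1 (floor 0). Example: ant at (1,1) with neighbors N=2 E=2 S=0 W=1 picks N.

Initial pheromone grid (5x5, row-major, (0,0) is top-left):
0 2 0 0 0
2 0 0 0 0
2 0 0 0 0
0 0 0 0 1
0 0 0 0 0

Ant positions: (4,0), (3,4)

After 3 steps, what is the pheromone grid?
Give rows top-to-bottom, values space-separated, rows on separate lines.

After step 1: ants at (3,0),(2,4)
  0 1 0 0 0
  1 0 0 0 0
  1 0 0 0 1
  1 0 0 0 0
  0 0 0 0 0
After step 2: ants at (2,0),(1,4)
  0 0 0 0 0
  0 0 0 0 1
  2 0 0 0 0
  0 0 0 0 0
  0 0 0 0 0
After step 3: ants at (1,0),(0,4)
  0 0 0 0 1
  1 0 0 0 0
  1 0 0 0 0
  0 0 0 0 0
  0 0 0 0 0

0 0 0 0 1
1 0 0 0 0
1 0 0 0 0
0 0 0 0 0
0 0 0 0 0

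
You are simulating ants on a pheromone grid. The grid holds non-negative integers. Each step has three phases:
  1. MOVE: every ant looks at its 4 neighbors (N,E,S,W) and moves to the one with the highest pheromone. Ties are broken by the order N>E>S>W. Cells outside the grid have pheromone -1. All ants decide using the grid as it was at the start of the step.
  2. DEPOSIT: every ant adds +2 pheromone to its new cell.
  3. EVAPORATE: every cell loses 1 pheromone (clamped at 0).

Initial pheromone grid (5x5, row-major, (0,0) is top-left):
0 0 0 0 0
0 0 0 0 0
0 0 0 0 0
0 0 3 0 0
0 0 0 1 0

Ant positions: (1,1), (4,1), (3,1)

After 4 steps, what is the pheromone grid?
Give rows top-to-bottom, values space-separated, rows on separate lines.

After step 1: ants at (0,1),(3,1),(3,2)
  0 1 0 0 0
  0 0 0 0 0
  0 0 0 0 0
  0 1 4 0 0
  0 0 0 0 0
After step 2: ants at (0,2),(3,2),(3,1)
  0 0 1 0 0
  0 0 0 0 0
  0 0 0 0 0
  0 2 5 0 0
  0 0 0 0 0
After step 3: ants at (0,3),(3,1),(3,2)
  0 0 0 1 0
  0 0 0 0 0
  0 0 0 0 0
  0 3 6 0 0
  0 0 0 0 0
After step 4: ants at (0,4),(3,2),(3,1)
  0 0 0 0 1
  0 0 0 0 0
  0 0 0 0 0
  0 4 7 0 0
  0 0 0 0 0

0 0 0 0 1
0 0 0 0 0
0 0 0 0 0
0 4 7 0 0
0 0 0 0 0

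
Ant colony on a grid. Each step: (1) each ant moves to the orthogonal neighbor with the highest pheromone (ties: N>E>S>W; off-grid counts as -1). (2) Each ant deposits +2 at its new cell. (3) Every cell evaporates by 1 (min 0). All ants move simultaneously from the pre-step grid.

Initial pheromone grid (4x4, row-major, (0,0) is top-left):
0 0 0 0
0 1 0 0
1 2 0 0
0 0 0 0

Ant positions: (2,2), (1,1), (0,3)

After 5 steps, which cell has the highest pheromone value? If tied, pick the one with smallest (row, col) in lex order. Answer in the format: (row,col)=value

Step 1: ant0:(2,2)->W->(2,1) | ant1:(1,1)->S->(2,1) | ant2:(0,3)->S->(1,3)
  grid max=5 at (2,1)
Step 2: ant0:(2,1)->N->(1,1) | ant1:(2,1)->N->(1,1) | ant2:(1,3)->N->(0,3)
  grid max=4 at (2,1)
Step 3: ant0:(1,1)->S->(2,1) | ant1:(1,1)->S->(2,1) | ant2:(0,3)->S->(1,3)
  grid max=7 at (2,1)
Step 4: ant0:(2,1)->N->(1,1) | ant1:(2,1)->N->(1,1) | ant2:(1,3)->N->(0,3)
  grid max=6 at (2,1)
Step 5: ant0:(1,1)->S->(2,1) | ant1:(1,1)->S->(2,1) | ant2:(0,3)->S->(1,3)
  grid max=9 at (2,1)
Final grid:
  0 0 0 0
  0 4 0 1
  0 9 0 0
  0 0 0 0
Max pheromone 9 at (2,1)

Answer: (2,1)=9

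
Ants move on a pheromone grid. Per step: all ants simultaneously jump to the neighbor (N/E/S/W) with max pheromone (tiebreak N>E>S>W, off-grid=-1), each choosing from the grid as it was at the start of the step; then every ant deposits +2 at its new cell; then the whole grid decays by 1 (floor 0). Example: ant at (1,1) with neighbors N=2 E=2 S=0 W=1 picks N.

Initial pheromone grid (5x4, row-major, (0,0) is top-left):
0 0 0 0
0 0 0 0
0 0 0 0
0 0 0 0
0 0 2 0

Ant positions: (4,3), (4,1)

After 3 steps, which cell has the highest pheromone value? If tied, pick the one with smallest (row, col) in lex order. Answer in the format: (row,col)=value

Step 1: ant0:(4,3)->W->(4,2) | ant1:(4,1)->E->(4,2)
  grid max=5 at (4,2)
Step 2: ant0:(4,2)->N->(3,2) | ant1:(4,2)->N->(3,2)
  grid max=4 at (4,2)
Step 3: ant0:(3,2)->S->(4,2) | ant1:(3,2)->S->(4,2)
  grid max=7 at (4,2)
Final grid:
  0 0 0 0
  0 0 0 0
  0 0 0 0
  0 0 2 0
  0 0 7 0
Max pheromone 7 at (4,2)

Answer: (4,2)=7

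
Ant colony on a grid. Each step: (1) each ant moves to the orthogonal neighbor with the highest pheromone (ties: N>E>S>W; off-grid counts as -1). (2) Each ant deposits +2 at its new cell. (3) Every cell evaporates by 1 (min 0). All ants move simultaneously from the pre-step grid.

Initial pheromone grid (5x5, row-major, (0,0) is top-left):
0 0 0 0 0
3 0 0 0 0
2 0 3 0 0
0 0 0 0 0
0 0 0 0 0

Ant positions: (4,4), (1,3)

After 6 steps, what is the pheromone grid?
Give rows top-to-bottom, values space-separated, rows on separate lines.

After step 1: ants at (3,4),(0,3)
  0 0 0 1 0
  2 0 0 0 0
  1 0 2 0 0
  0 0 0 0 1
  0 0 0 0 0
After step 2: ants at (2,4),(0,4)
  0 0 0 0 1
  1 0 0 0 0
  0 0 1 0 1
  0 0 0 0 0
  0 0 0 0 0
After step 3: ants at (1,4),(1,4)
  0 0 0 0 0
  0 0 0 0 3
  0 0 0 0 0
  0 0 0 0 0
  0 0 0 0 0
After step 4: ants at (0,4),(0,4)
  0 0 0 0 3
  0 0 0 0 2
  0 0 0 0 0
  0 0 0 0 0
  0 0 0 0 0
After step 5: ants at (1,4),(1,4)
  0 0 0 0 2
  0 0 0 0 5
  0 0 0 0 0
  0 0 0 0 0
  0 0 0 0 0
After step 6: ants at (0,4),(0,4)
  0 0 0 0 5
  0 0 0 0 4
  0 0 0 0 0
  0 0 0 0 0
  0 0 0 0 0

0 0 0 0 5
0 0 0 0 4
0 0 0 0 0
0 0 0 0 0
0 0 0 0 0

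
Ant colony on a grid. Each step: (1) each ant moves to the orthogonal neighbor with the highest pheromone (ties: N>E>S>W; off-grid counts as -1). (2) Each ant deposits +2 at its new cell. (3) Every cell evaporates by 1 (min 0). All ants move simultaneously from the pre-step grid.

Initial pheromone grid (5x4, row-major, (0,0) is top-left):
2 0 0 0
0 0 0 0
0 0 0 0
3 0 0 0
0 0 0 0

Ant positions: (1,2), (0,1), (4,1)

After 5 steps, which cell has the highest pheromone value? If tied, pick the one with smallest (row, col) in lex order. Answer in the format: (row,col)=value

Step 1: ant0:(1,2)->N->(0,2) | ant1:(0,1)->W->(0,0) | ant2:(4,1)->N->(3,1)
  grid max=3 at (0,0)
Step 2: ant0:(0,2)->E->(0,3) | ant1:(0,0)->E->(0,1) | ant2:(3,1)->W->(3,0)
  grid max=3 at (3,0)
Step 3: ant0:(0,3)->S->(1,3) | ant1:(0,1)->W->(0,0) | ant2:(3,0)->N->(2,0)
  grid max=3 at (0,0)
Step 4: ant0:(1,3)->N->(0,3) | ant1:(0,0)->E->(0,1) | ant2:(2,0)->S->(3,0)
  grid max=3 at (3,0)
Step 5: ant0:(0,3)->S->(1,3) | ant1:(0,1)->W->(0,0) | ant2:(3,0)->N->(2,0)
  grid max=3 at (0,0)
Final grid:
  3 0 0 0
  0 0 0 1
  1 0 0 0
  2 0 0 0
  0 0 0 0
Max pheromone 3 at (0,0)

Answer: (0,0)=3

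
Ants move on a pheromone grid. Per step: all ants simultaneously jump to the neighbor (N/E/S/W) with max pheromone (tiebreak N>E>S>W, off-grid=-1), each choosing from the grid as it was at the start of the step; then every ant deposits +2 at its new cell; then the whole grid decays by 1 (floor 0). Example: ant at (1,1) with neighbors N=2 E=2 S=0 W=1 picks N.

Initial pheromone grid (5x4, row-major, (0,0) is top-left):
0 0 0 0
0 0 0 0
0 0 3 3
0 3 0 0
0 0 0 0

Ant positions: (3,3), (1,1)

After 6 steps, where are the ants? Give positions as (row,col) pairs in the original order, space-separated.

Step 1: ant0:(3,3)->N->(2,3) | ant1:(1,1)->N->(0,1)
  grid max=4 at (2,3)
Step 2: ant0:(2,3)->W->(2,2) | ant1:(0,1)->E->(0,2)
  grid max=3 at (2,2)
Step 3: ant0:(2,2)->E->(2,3) | ant1:(0,2)->E->(0,3)
  grid max=4 at (2,3)
Step 4: ant0:(2,3)->W->(2,2) | ant1:(0,3)->S->(1,3)
  grid max=3 at (2,2)
Step 5: ant0:(2,2)->E->(2,3) | ant1:(1,3)->S->(2,3)
  grid max=6 at (2,3)
Step 6: ant0:(2,3)->W->(2,2) | ant1:(2,3)->W->(2,2)
  grid max=5 at (2,2)

(2,2) (2,2)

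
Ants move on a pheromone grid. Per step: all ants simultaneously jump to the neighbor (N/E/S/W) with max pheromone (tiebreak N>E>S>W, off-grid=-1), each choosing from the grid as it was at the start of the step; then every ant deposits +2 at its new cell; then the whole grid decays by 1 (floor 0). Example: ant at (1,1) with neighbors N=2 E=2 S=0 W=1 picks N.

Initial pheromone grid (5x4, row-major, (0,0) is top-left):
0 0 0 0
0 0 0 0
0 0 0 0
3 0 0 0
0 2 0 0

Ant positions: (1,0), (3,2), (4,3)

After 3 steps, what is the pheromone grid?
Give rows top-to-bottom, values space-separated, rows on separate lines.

After step 1: ants at (0,0),(2,2),(3,3)
  1 0 0 0
  0 0 0 0
  0 0 1 0
  2 0 0 1
  0 1 0 0
After step 2: ants at (0,1),(1,2),(2,3)
  0 1 0 0
  0 0 1 0
  0 0 0 1
  1 0 0 0
  0 0 0 0
After step 3: ants at (0,2),(0,2),(1,3)
  0 0 3 0
  0 0 0 1
  0 0 0 0
  0 0 0 0
  0 0 0 0

0 0 3 0
0 0 0 1
0 0 0 0
0 0 0 0
0 0 0 0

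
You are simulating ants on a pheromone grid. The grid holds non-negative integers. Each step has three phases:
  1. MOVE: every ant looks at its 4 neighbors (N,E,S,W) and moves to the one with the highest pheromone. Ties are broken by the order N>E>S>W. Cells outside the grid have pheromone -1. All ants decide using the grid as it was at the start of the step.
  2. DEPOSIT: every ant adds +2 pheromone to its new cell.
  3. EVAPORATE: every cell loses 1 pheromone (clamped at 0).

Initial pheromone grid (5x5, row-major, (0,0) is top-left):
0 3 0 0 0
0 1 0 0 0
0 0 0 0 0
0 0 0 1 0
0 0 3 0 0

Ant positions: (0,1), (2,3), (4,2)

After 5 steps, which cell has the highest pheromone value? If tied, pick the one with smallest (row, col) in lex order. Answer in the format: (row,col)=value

Step 1: ant0:(0,1)->S->(1,1) | ant1:(2,3)->S->(3,3) | ant2:(4,2)->N->(3,2)
  grid max=2 at (0,1)
Step 2: ant0:(1,1)->N->(0,1) | ant1:(3,3)->W->(3,2) | ant2:(3,2)->E->(3,3)
  grid max=3 at (0,1)
Step 3: ant0:(0,1)->S->(1,1) | ant1:(3,2)->E->(3,3) | ant2:(3,3)->W->(3,2)
  grid max=4 at (3,3)
Step 4: ant0:(1,1)->N->(0,1) | ant1:(3,3)->W->(3,2) | ant2:(3,2)->E->(3,3)
  grid max=5 at (3,3)
Step 5: ant0:(0,1)->S->(1,1) | ant1:(3,2)->E->(3,3) | ant2:(3,3)->W->(3,2)
  grid max=6 at (3,3)
Final grid:
  0 2 0 0 0
  0 2 0 0 0
  0 0 0 0 0
  0 0 5 6 0
  0 0 0 0 0
Max pheromone 6 at (3,3)

Answer: (3,3)=6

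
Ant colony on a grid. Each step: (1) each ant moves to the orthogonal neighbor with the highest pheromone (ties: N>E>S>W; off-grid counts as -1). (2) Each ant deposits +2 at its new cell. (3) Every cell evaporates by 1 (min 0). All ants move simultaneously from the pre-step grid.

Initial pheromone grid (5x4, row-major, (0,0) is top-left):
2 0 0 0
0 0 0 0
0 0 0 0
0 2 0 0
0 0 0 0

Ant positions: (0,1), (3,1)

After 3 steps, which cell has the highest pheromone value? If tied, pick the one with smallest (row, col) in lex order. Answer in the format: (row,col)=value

Answer: (0,0)=3

Derivation:
Step 1: ant0:(0,1)->W->(0,0) | ant1:(3,1)->N->(2,1)
  grid max=3 at (0,0)
Step 2: ant0:(0,0)->E->(0,1) | ant1:(2,1)->S->(3,1)
  grid max=2 at (0,0)
Step 3: ant0:(0,1)->W->(0,0) | ant1:(3,1)->N->(2,1)
  grid max=3 at (0,0)
Final grid:
  3 0 0 0
  0 0 0 0
  0 1 0 0
  0 1 0 0
  0 0 0 0
Max pheromone 3 at (0,0)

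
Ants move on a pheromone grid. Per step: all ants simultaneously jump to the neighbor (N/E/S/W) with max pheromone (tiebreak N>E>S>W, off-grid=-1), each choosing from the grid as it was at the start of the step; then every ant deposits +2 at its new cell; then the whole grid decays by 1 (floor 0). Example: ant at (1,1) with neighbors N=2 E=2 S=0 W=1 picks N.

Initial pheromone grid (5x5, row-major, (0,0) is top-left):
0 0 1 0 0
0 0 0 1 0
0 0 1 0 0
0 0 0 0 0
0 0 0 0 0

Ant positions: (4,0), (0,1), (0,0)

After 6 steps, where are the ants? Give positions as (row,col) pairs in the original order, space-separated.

Step 1: ant0:(4,0)->N->(3,0) | ant1:(0,1)->E->(0,2) | ant2:(0,0)->E->(0,1)
  grid max=2 at (0,2)
Step 2: ant0:(3,0)->N->(2,0) | ant1:(0,2)->W->(0,1) | ant2:(0,1)->E->(0,2)
  grid max=3 at (0,2)
Step 3: ant0:(2,0)->N->(1,0) | ant1:(0,1)->E->(0,2) | ant2:(0,2)->W->(0,1)
  grid max=4 at (0,2)
Step 4: ant0:(1,0)->N->(0,0) | ant1:(0,2)->W->(0,1) | ant2:(0,1)->E->(0,2)
  grid max=5 at (0,2)
Step 5: ant0:(0,0)->E->(0,1) | ant1:(0,1)->E->(0,2) | ant2:(0,2)->W->(0,1)
  grid max=7 at (0,1)
Step 6: ant0:(0,1)->E->(0,2) | ant1:(0,2)->W->(0,1) | ant2:(0,1)->E->(0,2)
  grid max=9 at (0,2)

(0,2) (0,1) (0,2)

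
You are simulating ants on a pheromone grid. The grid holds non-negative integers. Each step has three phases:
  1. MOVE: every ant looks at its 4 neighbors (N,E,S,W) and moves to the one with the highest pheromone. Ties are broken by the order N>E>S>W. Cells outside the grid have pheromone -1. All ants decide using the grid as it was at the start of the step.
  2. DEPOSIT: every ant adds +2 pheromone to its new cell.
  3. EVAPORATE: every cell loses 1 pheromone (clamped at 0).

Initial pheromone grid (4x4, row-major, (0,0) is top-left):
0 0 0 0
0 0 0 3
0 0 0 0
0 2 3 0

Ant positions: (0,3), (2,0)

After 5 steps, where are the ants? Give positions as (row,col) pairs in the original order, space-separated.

Step 1: ant0:(0,3)->S->(1,3) | ant1:(2,0)->N->(1,0)
  grid max=4 at (1,3)
Step 2: ant0:(1,3)->N->(0,3) | ant1:(1,0)->N->(0,0)
  grid max=3 at (1,3)
Step 3: ant0:(0,3)->S->(1,3) | ant1:(0,0)->E->(0,1)
  grid max=4 at (1,3)
Step 4: ant0:(1,3)->N->(0,3) | ant1:(0,1)->E->(0,2)
  grid max=3 at (1,3)
Step 5: ant0:(0,3)->S->(1,3) | ant1:(0,2)->E->(0,3)
  grid max=4 at (1,3)

(1,3) (0,3)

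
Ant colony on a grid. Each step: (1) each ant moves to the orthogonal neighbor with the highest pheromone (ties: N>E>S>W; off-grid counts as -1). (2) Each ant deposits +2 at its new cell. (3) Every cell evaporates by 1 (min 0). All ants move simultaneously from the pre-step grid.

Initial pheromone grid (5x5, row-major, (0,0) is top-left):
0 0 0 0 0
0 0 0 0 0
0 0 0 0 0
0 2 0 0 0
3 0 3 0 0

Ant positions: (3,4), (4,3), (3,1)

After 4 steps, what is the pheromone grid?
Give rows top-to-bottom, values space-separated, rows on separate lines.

After step 1: ants at (2,4),(4,2),(2,1)
  0 0 0 0 0
  0 0 0 0 0
  0 1 0 0 1
  0 1 0 0 0
  2 0 4 0 0
After step 2: ants at (1,4),(3,2),(3,1)
  0 0 0 0 0
  0 0 0 0 1
  0 0 0 0 0
  0 2 1 0 0
  1 0 3 0 0
After step 3: ants at (0,4),(4,2),(3,2)
  0 0 0 0 1
  0 0 0 0 0
  0 0 0 0 0
  0 1 2 0 0
  0 0 4 0 0
After step 4: ants at (1,4),(3,2),(4,2)
  0 0 0 0 0
  0 0 0 0 1
  0 0 0 0 0
  0 0 3 0 0
  0 0 5 0 0

0 0 0 0 0
0 0 0 0 1
0 0 0 0 0
0 0 3 0 0
0 0 5 0 0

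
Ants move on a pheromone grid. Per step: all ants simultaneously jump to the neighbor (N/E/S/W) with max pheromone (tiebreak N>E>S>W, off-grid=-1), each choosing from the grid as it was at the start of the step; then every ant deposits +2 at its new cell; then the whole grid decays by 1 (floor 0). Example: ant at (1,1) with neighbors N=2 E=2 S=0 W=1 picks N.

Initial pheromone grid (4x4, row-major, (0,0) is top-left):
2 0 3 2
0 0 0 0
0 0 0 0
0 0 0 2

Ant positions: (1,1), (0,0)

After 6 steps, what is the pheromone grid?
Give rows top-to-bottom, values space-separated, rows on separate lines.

After step 1: ants at (0,1),(0,1)
  1 3 2 1
  0 0 0 0
  0 0 0 0
  0 0 0 1
After step 2: ants at (0,2),(0,2)
  0 2 5 0
  0 0 0 0
  0 0 0 0
  0 0 0 0
After step 3: ants at (0,1),(0,1)
  0 5 4 0
  0 0 0 0
  0 0 0 0
  0 0 0 0
After step 4: ants at (0,2),(0,2)
  0 4 7 0
  0 0 0 0
  0 0 0 0
  0 0 0 0
After step 5: ants at (0,1),(0,1)
  0 7 6 0
  0 0 0 0
  0 0 0 0
  0 0 0 0
After step 6: ants at (0,2),(0,2)
  0 6 9 0
  0 0 0 0
  0 0 0 0
  0 0 0 0

0 6 9 0
0 0 0 0
0 0 0 0
0 0 0 0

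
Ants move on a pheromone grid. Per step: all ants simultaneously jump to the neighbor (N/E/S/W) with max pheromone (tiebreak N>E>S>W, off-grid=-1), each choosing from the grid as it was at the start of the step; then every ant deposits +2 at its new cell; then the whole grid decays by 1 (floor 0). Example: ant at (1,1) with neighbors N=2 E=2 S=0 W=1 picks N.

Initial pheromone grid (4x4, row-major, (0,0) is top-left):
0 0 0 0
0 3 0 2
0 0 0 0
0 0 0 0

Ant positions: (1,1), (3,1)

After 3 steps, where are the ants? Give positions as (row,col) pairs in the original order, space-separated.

Step 1: ant0:(1,1)->N->(0,1) | ant1:(3,1)->N->(2,1)
  grid max=2 at (1,1)
Step 2: ant0:(0,1)->S->(1,1) | ant1:(2,1)->N->(1,1)
  grid max=5 at (1,1)
Step 3: ant0:(1,1)->N->(0,1) | ant1:(1,1)->N->(0,1)
  grid max=4 at (1,1)

(0,1) (0,1)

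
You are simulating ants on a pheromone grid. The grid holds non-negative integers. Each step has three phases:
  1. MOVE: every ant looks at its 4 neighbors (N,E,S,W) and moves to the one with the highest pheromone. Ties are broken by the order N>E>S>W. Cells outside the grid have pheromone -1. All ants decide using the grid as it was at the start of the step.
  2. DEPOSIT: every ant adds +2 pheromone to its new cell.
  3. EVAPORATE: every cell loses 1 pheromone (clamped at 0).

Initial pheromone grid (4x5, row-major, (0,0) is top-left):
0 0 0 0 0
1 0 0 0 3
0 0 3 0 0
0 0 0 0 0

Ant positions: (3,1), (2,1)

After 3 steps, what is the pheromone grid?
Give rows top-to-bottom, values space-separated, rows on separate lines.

After step 1: ants at (2,1),(2,2)
  0 0 0 0 0
  0 0 0 0 2
  0 1 4 0 0
  0 0 0 0 0
After step 2: ants at (2,2),(2,1)
  0 0 0 0 0
  0 0 0 0 1
  0 2 5 0 0
  0 0 0 0 0
After step 3: ants at (2,1),(2,2)
  0 0 0 0 0
  0 0 0 0 0
  0 3 6 0 0
  0 0 0 0 0

0 0 0 0 0
0 0 0 0 0
0 3 6 0 0
0 0 0 0 0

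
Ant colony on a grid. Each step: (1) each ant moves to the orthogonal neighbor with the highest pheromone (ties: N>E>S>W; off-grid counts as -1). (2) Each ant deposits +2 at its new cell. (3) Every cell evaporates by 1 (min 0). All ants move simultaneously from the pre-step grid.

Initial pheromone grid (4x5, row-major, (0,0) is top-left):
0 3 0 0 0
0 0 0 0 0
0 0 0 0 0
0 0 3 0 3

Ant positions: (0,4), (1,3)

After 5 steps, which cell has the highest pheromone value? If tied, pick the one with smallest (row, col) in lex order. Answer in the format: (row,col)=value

Answer: (1,4)=5

Derivation:
Step 1: ant0:(0,4)->S->(1,4) | ant1:(1,3)->N->(0,3)
  grid max=2 at (0,1)
Step 2: ant0:(1,4)->N->(0,4) | ant1:(0,3)->E->(0,4)
  grid max=3 at (0,4)
Step 3: ant0:(0,4)->S->(1,4) | ant1:(0,4)->S->(1,4)
  grid max=3 at (1,4)
Step 4: ant0:(1,4)->N->(0,4) | ant1:(1,4)->N->(0,4)
  grid max=5 at (0,4)
Step 5: ant0:(0,4)->S->(1,4) | ant1:(0,4)->S->(1,4)
  grid max=5 at (1,4)
Final grid:
  0 0 0 0 4
  0 0 0 0 5
  0 0 0 0 0
  0 0 0 0 0
Max pheromone 5 at (1,4)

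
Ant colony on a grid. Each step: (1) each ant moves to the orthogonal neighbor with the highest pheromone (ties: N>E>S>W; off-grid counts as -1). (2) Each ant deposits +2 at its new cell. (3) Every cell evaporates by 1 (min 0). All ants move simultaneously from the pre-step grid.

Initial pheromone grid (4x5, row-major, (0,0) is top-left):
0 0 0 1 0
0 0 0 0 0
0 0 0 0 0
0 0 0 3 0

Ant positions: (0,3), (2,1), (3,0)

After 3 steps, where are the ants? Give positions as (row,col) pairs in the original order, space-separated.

Step 1: ant0:(0,3)->E->(0,4) | ant1:(2,1)->N->(1,1) | ant2:(3,0)->N->(2,0)
  grid max=2 at (3,3)
Step 2: ant0:(0,4)->S->(1,4) | ant1:(1,1)->N->(0,1) | ant2:(2,0)->N->(1,0)
  grid max=1 at (0,1)
Step 3: ant0:(1,4)->N->(0,4) | ant1:(0,1)->E->(0,2) | ant2:(1,0)->N->(0,0)
  grid max=1 at (0,0)

(0,4) (0,2) (0,0)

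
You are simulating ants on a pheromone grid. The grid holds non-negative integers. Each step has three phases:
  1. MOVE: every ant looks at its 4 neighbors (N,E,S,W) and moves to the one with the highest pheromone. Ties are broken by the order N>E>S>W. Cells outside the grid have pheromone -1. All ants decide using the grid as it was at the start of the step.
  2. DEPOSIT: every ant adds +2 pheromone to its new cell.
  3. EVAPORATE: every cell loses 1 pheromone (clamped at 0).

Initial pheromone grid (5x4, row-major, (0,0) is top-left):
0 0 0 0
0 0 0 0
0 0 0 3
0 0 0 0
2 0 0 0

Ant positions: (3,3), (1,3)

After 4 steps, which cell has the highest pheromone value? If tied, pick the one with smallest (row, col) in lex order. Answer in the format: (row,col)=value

Answer: (2,3)=7

Derivation:
Step 1: ant0:(3,3)->N->(2,3) | ant1:(1,3)->S->(2,3)
  grid max=6 at (2,3)
Step 2: ant0:(2,3)->N->(1,3) | ant1:(2,3)->N->(1,3)
  grid max=5 at (2,3)
Step 3: ant0:(1,3)->S->(2,3) | ant1:(1,3)->S->(2,3)
  grid max=8 at (2,3)
Step 4: ant0:(2,3)->N->(1,3) | ant1:(2,3)->N->(1,3)
  grid max=7 at (2,3)
Final grid:
  0 0 0 0
  0 0 0 5
  0 0 0 7
  0 0 0 0
  0 0 0 0
Max pheromone 7 at (2,3)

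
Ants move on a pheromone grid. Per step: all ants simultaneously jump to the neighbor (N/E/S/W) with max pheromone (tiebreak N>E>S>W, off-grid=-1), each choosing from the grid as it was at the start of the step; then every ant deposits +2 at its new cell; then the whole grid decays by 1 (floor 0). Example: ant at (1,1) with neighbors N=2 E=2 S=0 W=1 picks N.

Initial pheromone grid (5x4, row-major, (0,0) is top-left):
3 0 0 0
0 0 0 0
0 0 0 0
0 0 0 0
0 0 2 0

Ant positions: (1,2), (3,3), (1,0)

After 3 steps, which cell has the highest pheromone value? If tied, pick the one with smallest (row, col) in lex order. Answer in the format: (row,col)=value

Answer: (0,0)=4

Derivation:
Step 1: ant0:(1,2)->N->(0,2) | ant1:(3,3)->N->(2,3) | ant2:(1,0)->N->(0,0)
  grid max=4 at (0,0)
Step 2: ant0:(0,2)->E->(0,3) | ant1:(2,3)->N->(1,3) | ant2:(0,0)->E->(0,1)
  grid max=3 at (0,0)
Step 3: ant0:(0,3)->S->(1,3) | ant1:(1,3)->N->(0,3) | ant2:(0,1)->W->(0,0)
  grid max=4 at (0,0)
Final grid:
  4 0 0 2
  0 0 0 2
  0 0 0 0
  0 0 0 0
  0 0 0 0
Max pheromone 4 at (0,0)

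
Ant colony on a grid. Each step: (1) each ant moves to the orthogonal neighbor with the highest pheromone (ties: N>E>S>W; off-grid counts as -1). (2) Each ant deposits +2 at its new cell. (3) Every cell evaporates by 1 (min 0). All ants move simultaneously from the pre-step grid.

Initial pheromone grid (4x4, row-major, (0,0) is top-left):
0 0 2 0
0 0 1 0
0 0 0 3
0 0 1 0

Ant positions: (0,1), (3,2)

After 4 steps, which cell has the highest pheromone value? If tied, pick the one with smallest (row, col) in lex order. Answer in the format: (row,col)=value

Step 1: ant0:(0,1)->E->(0,2) | ant1:(3,2)->N->(2,2)
  grid max=3 at (0,2)
Step 2: ant0:(0,2)->E->(0,3) | ant1:(2,2)->E->(2,3)
  grid max=3 at (2,3)
Step 3: ant0:(0,3)->W->(0,2) | ant1:(2,3)->N->(1,3)
  grid max=3 at (0,2)
Step 4: ant0:(0,2)->E->(0,3) | ant1:(1,3)->S->(2,3)
  grid max=3 at (2,3)
Final grid:
  0 0 2 1
  0 0 0 0
  0 0 0 3
  0 0 0 0
Max pheromone 3 at (2,3)

Answer: (2,3)=3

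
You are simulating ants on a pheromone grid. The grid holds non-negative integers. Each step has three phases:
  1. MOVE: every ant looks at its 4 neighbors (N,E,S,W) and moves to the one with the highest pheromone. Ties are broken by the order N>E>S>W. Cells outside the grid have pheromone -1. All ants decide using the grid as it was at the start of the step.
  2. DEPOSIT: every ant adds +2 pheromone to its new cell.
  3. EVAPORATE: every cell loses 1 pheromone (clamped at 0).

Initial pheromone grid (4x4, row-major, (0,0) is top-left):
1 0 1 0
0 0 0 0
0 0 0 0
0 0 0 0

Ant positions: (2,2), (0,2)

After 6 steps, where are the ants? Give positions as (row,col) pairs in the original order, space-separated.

Step 1: ant0:(2,2)->N->(1,2) | ant1:(0,2)->E->(0,3)
  grid max=1 at (0,3)
Step 2: ant0:(1,2)->N->(0,2) | ant1:(0,3)->S->(1,3)
  grid max=1 at (0,2)
Step 3: ant0:(0,2)->E->(0,3) | ant1:(1,3)->N->(0,3)
  grid max=3 at (0,3)
Step 4: ant0:(0,3)->S->(1,3) | ant1:(0,3)->S->(1,3)
  grid max=3 at (1,3)
Step 5: ant0:(1,3)->N->(0,3) | ant1:(1,3)->N->(0,3)
  grid max=5 at (0,3)
Step 6: ant0:(0,3)->S->(1,3) | ant1:(0,3)->S->(1,3)
  grid max=5 at (1,3)

(1,3) (1,3)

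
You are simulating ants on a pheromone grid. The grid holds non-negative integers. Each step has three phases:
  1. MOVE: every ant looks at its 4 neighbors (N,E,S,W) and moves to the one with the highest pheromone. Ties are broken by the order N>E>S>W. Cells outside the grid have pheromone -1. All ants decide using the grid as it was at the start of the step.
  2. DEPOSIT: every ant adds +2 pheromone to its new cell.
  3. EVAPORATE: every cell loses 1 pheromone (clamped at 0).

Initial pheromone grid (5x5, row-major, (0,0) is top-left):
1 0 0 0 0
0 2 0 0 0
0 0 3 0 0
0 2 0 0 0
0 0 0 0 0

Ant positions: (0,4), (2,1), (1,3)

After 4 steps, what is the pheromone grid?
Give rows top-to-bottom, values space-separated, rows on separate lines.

After step 1: ants at (1,4),(2,2),(0,3)
  0 0 0 1 0
  0 1 0 0 1
  0 0 4 0 0
  0 1 0 0 0
  0 0 0 0 0
After step 2: ants at (0,4),(1,2),(0,4)
  0 0 0 0 3
  0 0 1 0 0
  0 0 3 0 0
  0 0 0 0 0
  0 0 0 0 0
After step 3: ants at (1,4),(2,2),(1,4)
  0 0 0 0 2
  0 0 0 0 3
  0 0 4 0 0
  0 0 0 0 0
  0 0 0 0 0
After step 4: ants at (0,4),(1,2),(0,4)
  0 0 0 0 5
  0 0 1 0 2
  0 0 3 0 0
  0 0 0 0 0
  0 0 0 0 0

0 0 0 0 5
0 0 1 0 2
0 0 3 0 0
0 0 0 0 0
0 0 0 0 0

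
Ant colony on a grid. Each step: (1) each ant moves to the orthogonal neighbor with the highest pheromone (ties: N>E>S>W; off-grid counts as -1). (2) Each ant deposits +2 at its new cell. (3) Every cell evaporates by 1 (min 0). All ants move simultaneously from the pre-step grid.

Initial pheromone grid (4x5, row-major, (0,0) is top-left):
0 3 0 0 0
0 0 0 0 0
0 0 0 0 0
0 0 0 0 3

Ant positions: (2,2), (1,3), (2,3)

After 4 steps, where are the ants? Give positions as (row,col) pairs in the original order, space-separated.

Step 1: ant0:(2,2)->N->(1,2) | ant1:(1,3)->N->(0,3) | ant2:(2,3)->N->(1,3)
  grid max=2 at (0,1)
Step 2: ant0:(1,2)->E->(1,3) | ant1:(0,3)->S->(1,3) | ant2:(1,3)->N->(0,3)
  grid max=4 at (1,3)
Step 3: ant0:(1,3)->N->(0,3) | ant1:(1,3)->N->(0,3) | ant2:(0,3)->S->(1,3)
  grid max=5 at (0,3)
Step 4: ant0:(0,3)->S->(1,3) | ant1:(0,3)->S->(1,3) | ant2:(1,3)->N->(0,3)
  grid max=8 at (1,3)

(1,3) (1,3) (0,3)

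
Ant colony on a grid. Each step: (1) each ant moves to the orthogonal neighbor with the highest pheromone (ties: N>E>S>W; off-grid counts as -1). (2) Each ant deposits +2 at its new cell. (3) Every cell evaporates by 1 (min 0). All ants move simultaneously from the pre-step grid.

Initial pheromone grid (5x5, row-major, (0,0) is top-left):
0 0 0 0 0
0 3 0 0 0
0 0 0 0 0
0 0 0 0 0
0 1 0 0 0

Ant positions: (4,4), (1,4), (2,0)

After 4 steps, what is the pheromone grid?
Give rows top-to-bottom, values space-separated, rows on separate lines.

After step 1: ants at (3,4),(0,4),(1,0)
  0 0 0 0 1
  1 2 0 0 0
  0 0 0 0 0
  0 0 0 0 1
  0 0 0 0 0
After step 2: ants at (2,4),(1,4),(1,1)
  0 0 0 0 0
  0 3 0 0 1
  0 0 0 0 1
  0 0 0 0 0
  0 0 0 0 0
After step 3: ants at (1,4),(2,4),(0,1)
  0 1 0 0 0
  0 2 0 0 2
  0 0 0 0 2
  0 0 0 0 0
  0 0 0 0 0
After step 4: ants at (2,4),(1,4),(1,1)
  0 0 0 0 0
  0 3 0 0 3
  0 0 0 0 3
  0 0 0 0 0
  0 0 0 0 0

0 0 0 0 0
0 3 0 0 3
0 0 0 0 3
0 0 0 0 0
0 0 0 0 0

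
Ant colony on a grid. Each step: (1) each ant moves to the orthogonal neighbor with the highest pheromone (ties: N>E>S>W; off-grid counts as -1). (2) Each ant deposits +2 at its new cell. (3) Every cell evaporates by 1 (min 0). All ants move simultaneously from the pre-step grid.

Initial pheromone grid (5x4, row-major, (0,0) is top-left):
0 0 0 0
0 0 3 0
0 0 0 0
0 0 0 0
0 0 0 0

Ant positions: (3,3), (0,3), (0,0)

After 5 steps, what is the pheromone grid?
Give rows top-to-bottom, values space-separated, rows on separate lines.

After step 1: ants at (2,3),(1,3),(0,1)
  0 1 0 0
  0 0 2 1
  0 0 0 1
  0 0 0 0
  0 0 0 0
After step 2: ants at (1,3),(1,2),(0,2)
  0 0 1 0
  0 0 3 2
  0 0 0 0
  0 0 0 0
  0 0 0 0
After step 3: ants at (1,2),(1,3),(1,2)
  0 0 0 0
  0 0 6 3
  0 0 0 0
  0 0 0 0
  0 0 0 0
After step 4: ants at (1,3),(1,2),(1,3)
  0 0 0 0
  0 0 7 6
  0 0 0 0
  0 0 0 0
  0 0 0 0
After step 5: ants at (1,2),(1,3),(1,2)
  0 0 0 0
  0 0 10 7
  0 0 0 0
  0 0 0 0
  0 0 0 0

0 0 0 0
0 0 10 7
0 0 0 0
0 0 0 0
0 0 0 0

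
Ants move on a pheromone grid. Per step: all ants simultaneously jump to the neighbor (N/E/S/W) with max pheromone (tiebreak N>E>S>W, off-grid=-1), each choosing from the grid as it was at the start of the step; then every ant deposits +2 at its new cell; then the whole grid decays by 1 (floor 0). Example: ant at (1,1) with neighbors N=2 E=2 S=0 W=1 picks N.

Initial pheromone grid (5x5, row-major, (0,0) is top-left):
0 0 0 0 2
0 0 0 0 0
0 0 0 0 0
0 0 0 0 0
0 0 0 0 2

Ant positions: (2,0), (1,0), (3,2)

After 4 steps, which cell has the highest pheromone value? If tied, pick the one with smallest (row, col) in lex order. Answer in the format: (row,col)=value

Step 1: ant0:(2,0)->N->(1,0) | ant1:(1,0)->N->(0,0) | ant2:(3,2)->N->(2,2)
  grid max=1 at (0,0)
Step 2: ant0:(1,0)->N->(0,0) | ant1:(0,0)->S->(1,0) | ant2:(2,2)->N->(1,2)
  grid max=2 at (0,0)
Step 3: ant0:(0,0)->S->(1,0) | ant1:(1,0)->N->(0,0) | ant2:(1,2)->N->(0,2)
  grid max=3 at (0,0)
Step 4: ant0:(1,0)->N->(0,0) | ant1:(0,0)->S->(1,0) | ant2:(0,2)->E->(0,3)
  grid max=4 at (0,0)
Final grid:
  4 0 0 1 0
  4 0 0 0 0
  0 0 0 0 0
  0 0 0 0 0
  0 0 0 0 0
Max pheromone 4 at (0,0)

Answer: (0,0)=4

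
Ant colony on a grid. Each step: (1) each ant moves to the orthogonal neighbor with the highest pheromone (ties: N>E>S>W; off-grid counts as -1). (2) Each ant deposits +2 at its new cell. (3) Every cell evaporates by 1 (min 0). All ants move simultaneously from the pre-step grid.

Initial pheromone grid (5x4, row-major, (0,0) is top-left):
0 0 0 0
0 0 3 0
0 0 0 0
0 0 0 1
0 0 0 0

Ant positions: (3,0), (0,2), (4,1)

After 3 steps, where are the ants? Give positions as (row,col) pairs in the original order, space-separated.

Step 1: ant0:(3,0)->N->(2,0) | ant1:(0,2)->S->(1,2) | ant2:(4,1)->N->(3,1)
  grid max=4 at (1,2)
Step 2: ant0:(2,0)->N->(1,0) | ant1:(1,2)->N->(0,2) | ant2:(3,1)->N->(2,1)
  grid max=3 at (1,2)
Step 3: ant0:(1,0)->N->(0,0) | ant1:(0,2)->S->(1,2) | ant2:(2,1)->N->(1,1)
  grid max=4 at (1,2)

(0,0) (1,2) (1,1)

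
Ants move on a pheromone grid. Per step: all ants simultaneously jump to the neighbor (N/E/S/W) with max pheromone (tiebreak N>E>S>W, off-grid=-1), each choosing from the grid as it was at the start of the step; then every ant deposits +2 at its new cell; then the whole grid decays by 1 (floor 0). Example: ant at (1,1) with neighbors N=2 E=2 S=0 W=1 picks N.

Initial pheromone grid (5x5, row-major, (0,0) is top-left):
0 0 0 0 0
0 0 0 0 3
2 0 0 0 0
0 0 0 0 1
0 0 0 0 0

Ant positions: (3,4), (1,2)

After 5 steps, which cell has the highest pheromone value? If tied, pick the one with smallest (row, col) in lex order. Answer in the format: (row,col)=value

Answer: (0,4)=5

Derivation:
Step 1: ant0:(3,4)->N->(2,4) | ant1:(1,2)->N->(0,2)
  grid max=2 at (1,4)
Step 2: ant0:(2,4)->N->(1,4) | ant1:(0,2)->E->(0,3)
  grid max=3 at (1,4)
Step 3: ant0:(1,4)->N->(0,4) | ant1:(0,3)->E->(0,4)
  grid max=3 at (0,4)
Step 4: ant0:(0,4)->S->(1,4) | ant1:(0,4)->S->(1,4)
  grid max=5 at (1,4)
Step 5: ant0:(1,4)->N->(0,4) | ant1:(1,4)->N->(0,4)
  grid max=5 at (0,4)
Final grid:
  0 0 0 0 5
  0 0 0 0 4
  0 0 0 0 0
  0 0 0 0 0
  0 0 0 0 0
Max pheromone 5 at (0,4)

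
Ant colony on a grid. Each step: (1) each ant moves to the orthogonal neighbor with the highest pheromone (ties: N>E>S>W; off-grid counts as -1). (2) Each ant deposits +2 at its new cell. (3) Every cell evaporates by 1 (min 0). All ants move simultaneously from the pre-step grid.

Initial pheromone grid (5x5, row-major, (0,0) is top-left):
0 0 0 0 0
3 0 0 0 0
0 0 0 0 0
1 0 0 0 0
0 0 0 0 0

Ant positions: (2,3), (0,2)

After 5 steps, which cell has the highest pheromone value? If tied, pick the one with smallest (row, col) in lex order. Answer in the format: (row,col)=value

Answer: (0,3)=5

Derivation:
Step 1: ant0:(2,3)->N->(1,3) | ant1:(0,2)->E->(0,3)
  grid max=2 at (1,0)
Step 2: ant0:(1,3)->N->(0,3) | ant1:(0,3)->S->(1,3)
  grid max=2 at (0,3)
Step 3: ant0:(0,3)->S->(1,3) | ant1:(1,3)->N->(0,3)
  grid max=3 at (0,3)
Step 4: ant0:(1,3)->N->(0,3) | ant1:(0,3)->S->(1,3)
  grid max=4 at (0,3)
Step 5: ant0:(0,3)->S->(1,3) | ant1:(1,3)->N->(0,3)
  grid max=5 at (0,3)
Final grid:
  0 0 0 5 0
  0 0 0 5 0
  0 0 0 0 0
  0 0 0 0 0
  0 0 0 0 0
Max pheromone 5 at (0,3)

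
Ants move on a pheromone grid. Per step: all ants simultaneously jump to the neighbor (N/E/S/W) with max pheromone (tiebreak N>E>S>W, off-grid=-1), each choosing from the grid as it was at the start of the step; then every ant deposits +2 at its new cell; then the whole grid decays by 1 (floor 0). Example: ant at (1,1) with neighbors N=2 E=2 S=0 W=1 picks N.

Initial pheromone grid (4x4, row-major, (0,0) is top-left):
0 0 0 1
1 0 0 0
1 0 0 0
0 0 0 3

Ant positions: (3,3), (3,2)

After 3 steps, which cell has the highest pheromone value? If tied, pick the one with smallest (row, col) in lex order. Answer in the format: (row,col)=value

Step 1: ant0:(3,3)->N->(2,3) | ant1:(3,2)->E->(3,3)
  grid max=4 at (3,3)
Step 2: ant0:(2,3)->S->(3,3) | ant1:(3,3)->N->(2,3)
  grid max=5 at (3,3)
Step 3: ant0:(3,3)->N->(2,3) | ant1:(2,3)->S->(3,3)
  grid max=6 at (3,3)
Final grid:
  0 0 0 0
  0 0 0 0
  0 0 0 3
  0 0 0 6
Max pheromone 6 at (3,3)

Answer: (3,3)=6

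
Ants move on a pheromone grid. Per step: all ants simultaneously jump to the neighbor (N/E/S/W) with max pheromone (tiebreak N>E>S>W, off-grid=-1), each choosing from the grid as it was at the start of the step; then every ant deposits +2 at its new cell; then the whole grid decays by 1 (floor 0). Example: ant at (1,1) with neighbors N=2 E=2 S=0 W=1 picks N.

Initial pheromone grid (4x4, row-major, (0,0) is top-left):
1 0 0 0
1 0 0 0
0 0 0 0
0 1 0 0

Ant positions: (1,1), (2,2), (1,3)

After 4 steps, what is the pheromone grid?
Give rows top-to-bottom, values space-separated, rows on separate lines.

After step 1: ants at (1,0),(1,2),(0,3)
  0 0 0 1
  2 0 1 0
  0 0 0 0
  0 0 0 0
After step 2: ants at (0,0),(0,2),(1,3)
  1 0 1 0
  1 0 0 1
  0 0 0 0
  0 0 0 0
After step 3: ants at (1,0),(0,3),(0,3)
  0 0 0 3
  2 0 0 0
  0 0 0 0
  0 0 0 0
After step 4: ants at (0,0),(1,3),(1,3)
  1 0 0 2
  1 0 0 3
  0 0 0 0
  0 0 0 0

1 0 0 2
1 0 0 3
0 0 0 0
0 0 0 0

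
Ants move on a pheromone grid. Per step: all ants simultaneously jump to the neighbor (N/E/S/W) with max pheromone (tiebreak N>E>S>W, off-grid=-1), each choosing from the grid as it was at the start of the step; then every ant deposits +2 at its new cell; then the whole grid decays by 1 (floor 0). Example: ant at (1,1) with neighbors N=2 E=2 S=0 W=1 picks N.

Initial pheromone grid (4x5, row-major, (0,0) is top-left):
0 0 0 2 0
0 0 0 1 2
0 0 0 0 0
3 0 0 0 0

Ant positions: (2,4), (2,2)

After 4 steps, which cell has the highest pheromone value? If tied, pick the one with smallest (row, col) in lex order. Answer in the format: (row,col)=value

Step 1: ant0:(2,4)->N->(1,4) | ant1:(2,2)->N->(1,2)
  grid max=3 at (1,4)
Step 2: ant0:(1,4)->N->(0,4) | ant1:(1,2)->N->(0,2)
  grid max=2 at (1,4)
Step 3: ant0:(0,4)->S->(1,4) | ant1:(0,2)->E->(0,3)
  grid max=3 at (1,4)
Step 4: ant0:(1,4)->N->(0,4) | ant1:(0,3)->E->(0,4)
  grid max=3 at (0,4)
Final grid:
  0 0 0 0 3
  0 0 0 0 2
  0 0 0 0 0
  0 0 0 0 0
Max pheromone 3 at (0,4)

Answer: (0,4)=3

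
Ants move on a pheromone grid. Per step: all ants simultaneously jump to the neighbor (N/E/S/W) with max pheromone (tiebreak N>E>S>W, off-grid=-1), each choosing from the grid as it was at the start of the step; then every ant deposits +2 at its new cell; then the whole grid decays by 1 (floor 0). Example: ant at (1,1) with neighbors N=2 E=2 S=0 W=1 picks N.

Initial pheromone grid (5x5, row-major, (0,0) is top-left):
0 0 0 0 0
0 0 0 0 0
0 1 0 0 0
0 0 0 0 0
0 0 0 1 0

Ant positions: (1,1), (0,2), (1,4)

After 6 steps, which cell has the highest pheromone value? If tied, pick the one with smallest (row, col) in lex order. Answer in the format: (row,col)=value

Answer: (0,3)=6

Derivation:
Step 1: ant0:(1,1)->S->(2,1) | ant1:(0,2)->E->(0,3) | ant2:(1,4)->N->(0,4)
  grid max=2 at (2,1)
Step 2: ant0:(2,1)->N->(1,1) | ant1:(0,3)->E->(0,4) | ant2:(0,4)->W->(0,3)
  grid max=2 at (0,3)
Step 3: ant0:(1,1)->S->(2,1) | ant1:(0,4)->W->(0,3) | ant2:(0,3)->E->(0,4)
  grid max=3 at (0,3)
Step 4: ant0:(2,1)->N->(1,1) | ant1:(0,3)->E->(0,4) | ant2:(0,4)->W->(0,3)
  grid max=4 at (0,3)
Step 5: ant0:(1,1)->S->(2,1) | ant1:(0,4)->W->(0,3) | ant2:(0,3)->E->(0,4)
  grid max=5 at (0,3)
Step 6: ant0:(2,1)->N->(1,1) | ant1:(0,3)->E->(0,4) | ant2:(0,4)->W->(0,3)
  grid max=6 at (0,3)
Final grid:
  0 0 0 6 6
  0 1 0 0 0
  0 1 0 0 0
  0 0 0 0 0
  0 0 0 0 0
Max pheromone 6 at (0,3)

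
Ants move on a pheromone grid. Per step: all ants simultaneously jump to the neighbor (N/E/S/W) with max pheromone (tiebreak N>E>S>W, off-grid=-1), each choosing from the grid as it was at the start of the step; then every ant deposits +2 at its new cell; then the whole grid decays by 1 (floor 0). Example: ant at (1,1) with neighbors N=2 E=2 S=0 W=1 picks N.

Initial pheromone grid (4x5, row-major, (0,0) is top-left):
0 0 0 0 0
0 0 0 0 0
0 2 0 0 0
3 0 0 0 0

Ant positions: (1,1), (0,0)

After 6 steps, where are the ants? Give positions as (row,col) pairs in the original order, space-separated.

Step 1: ant0:(1,1)->S->(2,1) | ant1:(0,0)->E->(0,1)
  grid max=3 at (2,1)
Step 2: ant0:(2,1)->N->(1,1) | ant1:(0,1)->E->(0,2)
  grid max=2 at (2,1)
Step 3: ant0:(1,1)->S->(2,1) | ant1:(0,2)->E->(0,3)
  grid max=3 at (2,1)
Step 4: ant0:(2,1)->N->(1,1) | ant1:(0,3)->E->(0,4)
  grid max=2 at (2,1)
Step 5: ant0:(1,1)->S->(2,1) | ant1:(0,4)->S->(1,4)
  grid max=3 at (2,1)
Step 6: ant0:(2,1)->N->(1,1) | ant1:(1,4)->N->(0,4)
  grid max=2 at (2,1)

(1,1) (0,4)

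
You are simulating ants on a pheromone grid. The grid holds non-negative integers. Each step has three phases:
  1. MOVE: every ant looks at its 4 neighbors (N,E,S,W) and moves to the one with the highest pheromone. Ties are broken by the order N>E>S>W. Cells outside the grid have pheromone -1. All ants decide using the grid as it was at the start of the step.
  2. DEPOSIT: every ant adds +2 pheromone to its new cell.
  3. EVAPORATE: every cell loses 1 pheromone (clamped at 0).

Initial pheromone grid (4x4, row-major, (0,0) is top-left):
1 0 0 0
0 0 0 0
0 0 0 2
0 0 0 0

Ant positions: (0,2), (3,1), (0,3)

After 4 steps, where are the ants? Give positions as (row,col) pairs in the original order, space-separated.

Step 1: ant0:(0,2)->E->(0,3) | ant1:(3,1)->N->(2,1) | ant2:(0,3)->S->(1,3)
  grid max=1 at (0,3)
Step 2: ant0:(0,3)->S->(1,3) | ant1:(2,1)->N->(1,1) | ant2:(1,3)->N->(0,3)
  grid max=2 at (0,3)
Step 3: ant0:(1,3)->N->(0,3) | ant1:(1,1)->N->(0,1) | ant2:(0,3)->S->(1,3)
  grid max=3 at (0,3)
Step 4: ant0:(0,3)->S->(1,3) | ant1:(0,1)->E->(0,2) | ant2:(1,3)->N->(0,3)
  grid max=4 at (0,3)

(1,3) (0,2) (0,3)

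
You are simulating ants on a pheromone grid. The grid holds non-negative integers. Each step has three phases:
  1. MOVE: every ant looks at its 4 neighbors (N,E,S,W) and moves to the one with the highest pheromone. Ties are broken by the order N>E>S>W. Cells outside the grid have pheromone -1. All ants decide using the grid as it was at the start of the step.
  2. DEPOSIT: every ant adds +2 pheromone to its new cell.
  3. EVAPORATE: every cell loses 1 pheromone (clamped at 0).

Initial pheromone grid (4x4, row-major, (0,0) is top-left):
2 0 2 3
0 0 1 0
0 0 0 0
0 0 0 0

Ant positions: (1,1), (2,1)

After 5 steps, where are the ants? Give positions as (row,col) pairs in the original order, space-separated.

Step 1: ant0:(1,1)->E->(1,2) | ant1:(2,1)->N->(1,1)
  grid max=2 at (0,3)
Step 2: ant0:(1,2)->N->(0,2) | ant1:(1,1)->E->(1,2)
  grid max=3 at (1,2)
Step 3: ant0:(0,2)->S->(1,2) | ant1:(1,2)->N->(0,2)
  grid max=4 at (1,2)
Step 4: ant0:(1,2)->N->(0,2) | ant1:(0,2)->S->(1,2)
  grid max=5 at (1,2)
Step 5: ant0:(0,2)->S->(1,2) | ant1:(1,2)->N->(0,2)
  grid max=6 at (1,2)

(1,2) (0,2)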